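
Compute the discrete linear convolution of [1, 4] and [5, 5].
y[0] = 1×5 = 5; y[1] = 1×5 + 4×5 = 25; y[2] = 4×5 = 20

[5, 25, 20]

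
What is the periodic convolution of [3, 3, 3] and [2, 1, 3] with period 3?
Use y[k] = Σ_j s[j]·t[(k-j) mod 3]. y[0] = 3×2 + 3×3 + 3×1 = 18; y[1] = 3×1 + 3×2 + 3×3 = 18; y[2] = 3×3 + 3×1 + 3×2 = 18. Result: [18, 18, 18]

[18, 18, 18]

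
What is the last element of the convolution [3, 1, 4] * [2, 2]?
Use y[k] = Σ_i a[i]·b[k-i] at k=3. y[3] = 4×2 = 8

8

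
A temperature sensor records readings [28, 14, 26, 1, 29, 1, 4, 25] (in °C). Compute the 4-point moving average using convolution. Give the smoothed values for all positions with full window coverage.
4-point moving average kernel = [1, 1, 1, 1]. Apply in 'valid' mode (full window coverage): avg[0] = (28 + 14 + 26 + 1) / 4 = 17.25; avg[1] = (14 + 26 + 1 + 29) / 4 = 17.5; avg[2] = (26 + 1 + 29 + 1) / 4 = 14.25; avg[3] = (1 + 29 + 1 + 4) / 4 = 8.75; avg[4] = (29 + 1 + 4 + 25) / 4 = 14.75. Smoothed values: [17.25, 17.5, 14.25, 8.75, 14.75]

[17.25, 17.5, 14.25, 8.75, 14.75]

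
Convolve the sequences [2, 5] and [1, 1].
y[0] = 2×1 = 2; y[1] = 2×1 + 5×1 = 7; y[2] = 5×1 = 5

[2, 7, 5]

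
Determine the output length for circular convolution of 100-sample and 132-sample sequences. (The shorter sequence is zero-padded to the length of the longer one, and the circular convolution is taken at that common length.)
Circular convolution (zero-padding the shorter input) has length max(m, n) = max(100, 132) = 132

132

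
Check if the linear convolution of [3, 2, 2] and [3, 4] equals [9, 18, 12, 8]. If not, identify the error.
Recompute linear convolution of [3, 2, 2] and [3, 4]: y[0] = 3×3 = 9; y[1] = 3×4 + 2×3 = 18; y[2] = 2×4 + 2×3 = 14; y[3] = 2×4 = 8 → [9, 18, 14, 8]. Compare to given [9, 18, 12, 8]: they differ at index 2: given 12, correct 14, so answer: No

No. Error at index 2: given 12, correct 14.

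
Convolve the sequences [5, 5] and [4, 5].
y[0] = 5×4 = 20; y[1] = 5×5 + 5×4 = 45; y[2] = 5×5 = 25

[20, 45, 25]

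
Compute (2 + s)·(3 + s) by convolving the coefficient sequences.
Ascending coefficients: a = [2, 1], b = [3, 1]. c[0] = 2×3 = 6; c[1] = 2×1 + 1×3 = 5; c[2] = 1×1 = 1. Result coefficients: [6, 5, 1] → 6 + 5s + s^2

6 + 5s + s^2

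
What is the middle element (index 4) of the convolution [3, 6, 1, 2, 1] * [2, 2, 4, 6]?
Use y[k] = Σ_i a[i]·b[k-i] at k=4. y[4] = 6×6 + 1×4 + 2×2 + 1×2 = 46

46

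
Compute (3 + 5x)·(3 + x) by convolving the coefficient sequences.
Ascending coefficients: a = [3, 5], b = [3, 1]. c[0] = 3×3 = 9; c[1] = 3×1 + 5×3 = 18; c[2] = 5×1 = 5. Result coefficients: [9, 18, 5] → 9 + 18x + 5x^2

9 + 18x + 5x^2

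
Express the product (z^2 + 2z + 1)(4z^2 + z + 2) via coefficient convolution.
Ascending coefficients: a = [1, 2, 1], b = [2, 1, 4]. c[0] = 1×2 = 2; c[1] = 1×1 + 2×2 = 5; c[2] = 1×4 + 2×1 + 1×2 = 8; c[3] = 2×4 + 1×1 = 9; c[4] = 1×4 = 4. Result coefficients: [2, 5, 8, 9, 4] → 4z^4 + 9z^3 + 8z^2 + 5z + 2

4z^4 + 9z^3 + 8z^2 + 5z + 2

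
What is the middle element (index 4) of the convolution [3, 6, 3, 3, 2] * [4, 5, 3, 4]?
Use y[k] = Σ_i a[i]·b[k-i] at k=4. y[4] = 6×4 + 3×3 + 3×5 + 2×4 = 56

56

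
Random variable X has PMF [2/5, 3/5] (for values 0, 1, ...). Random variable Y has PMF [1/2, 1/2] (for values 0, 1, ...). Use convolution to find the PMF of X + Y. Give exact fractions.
P(X+Y=k) = Σ_i P(X=i)·P(Y=k-i) — a convolution of [2/5, 3/5] and [1/2, 1/2]. P(X+Y=0) = (2/5)×(1/2) = 1/5; P(X+Y=1) = (2/5)×(1/2) + (3/5)×(1/2) = 1/5 + 3/10 = 1/2; P(X+Y=2) = (3/5)×(1/2) = 3/10. PMF: [1/5, 1/2, 3/10] (sums to 1 ✓)

[1/5, 1/2, 3/10]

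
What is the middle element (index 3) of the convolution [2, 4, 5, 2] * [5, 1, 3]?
Use y[k] = Σ_i a[i]·b[k-i] at k=3. y[3] = 4×3 + 5×1 + 2×5 = 27

27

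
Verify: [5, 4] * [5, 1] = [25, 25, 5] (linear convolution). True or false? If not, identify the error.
Recompute linear convolution of [5, 4] and [5, 1]: y[0] = 5×5 = 25; y[1] = 5×1 + 4×5 = 25; y[2] = 4×1 = 4 → [25, 25, 4]. Compare to given [25, 25, 5]: they differ at index 2: given 5, correct 4, so answer: No

No. Error at index 2: given 5, correct 4.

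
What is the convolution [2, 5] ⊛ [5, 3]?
y[0] = 2×5 = 10; y[1] = 2×3 + 5×5 = 31; y[2] = 5×3 = 15

[10, 31, 15]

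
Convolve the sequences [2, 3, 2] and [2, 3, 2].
y[0] = 2×2 = 4; y[1] = 2×3 + 3×2 = 12; y[2] = 2×2 + 3×3 + 2×2 = 17; y[3] = 3×2 + 2×3 = 12; y[4] = 2×2 = 4

[4, 12, 17, 12, 4]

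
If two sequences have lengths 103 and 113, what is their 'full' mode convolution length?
Linear/full convolution length: m + n - 1 = 103 + 113 - 1 = 215

215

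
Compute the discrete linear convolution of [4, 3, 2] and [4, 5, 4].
y[0] = 4×4 = 16; y[1] = 4×5 + 3×4 = 32; y[2] = 4×4 + 3×5 + 2×4 = 39; y[3] = 3×4 + 2×5 = 22; y[4] = 2×4 = 8

[16, 32, 39, 22, 8]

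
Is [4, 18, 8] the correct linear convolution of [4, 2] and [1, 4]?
Recompute linear convolution of [4, 2] and [1, 4]: y[0] = 4×1 = 4; y[1] = 4×4 + 2×1 = 18; y[2] = 2×4 = 8 → [4, 18, 8]. Given [4, 18, 8] matches, so answer: Yes

Yes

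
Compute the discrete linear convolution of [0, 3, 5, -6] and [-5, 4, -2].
y[0] = 0×-5 = 0; y[1] = 0×4 + 3×-5 = -15; y[2] = 0×-2 + 3×4 + 5×-5 = -13; y[3] = 3×-2 + 5×4 + -6×-5 = 44; y[4] = 5×-2 + -6×4 = -34; y[5] = -6×-2 = 12

[0, -15, -13, 44, -34, 12]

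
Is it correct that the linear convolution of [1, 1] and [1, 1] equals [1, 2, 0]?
Recompute linear convolution of [1, 1] and [1, 1]: y[0] = 1×1 = 1; y[1] = 1×1 + 1×1 = 2; y[2] = 1×1 = 1 → [1, 2, 1]. Compare to given [1, 2, 0]: they differ at index 2: given 0, correct 1, so answer: No

No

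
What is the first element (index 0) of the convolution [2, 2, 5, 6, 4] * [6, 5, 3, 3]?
Use y[k] = Σ_i a[i]·b[k-i] at k=0. y[0] = 2×6 = 12

12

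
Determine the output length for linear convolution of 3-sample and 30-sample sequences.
Linear/full convolution length: m + n - 1 = 3 + 30 - 1 = 32

32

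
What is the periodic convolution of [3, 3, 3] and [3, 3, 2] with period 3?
Use y[k] = Σ_j s[j]·t[(k-j) mod 3]. y[0] = 3×3 + 3×2 + 3×3 = 24; y[1] = 3×3 + 3×3 + 3×2 = 24; y[2] = 3×2 + 3×3 + 3×3 = 24. Result: [24, 24, 24]

[24, 24, 24]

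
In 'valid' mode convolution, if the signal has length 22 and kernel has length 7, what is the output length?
'Valid' mode counts only positions where the kernel fully overlaps the signal: m - n + 1 = 22 - 7 + 1 = 16

16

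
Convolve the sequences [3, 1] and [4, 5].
y[0] = 3×4 = 12; y[1] = 3×5 + 1×4 = 19; y[2] = 1×5 = 5

[12, 19, 5]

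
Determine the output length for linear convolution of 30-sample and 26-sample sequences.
Linear/full convolution length: m + n - 1 = 30 + 26 - 1 = 55

55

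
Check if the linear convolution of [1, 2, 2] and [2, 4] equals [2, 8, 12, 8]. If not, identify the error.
Recompute linear convolution of [1, 2, 2] and [2, 4]: y[0] = 1×2 = 2; y[1] = 1×4 + 2×2 = 8; y[2] = 2×4 + 2×2 = 12; y[3] = 2×4 = 8 → [2, 8, 12, 8]. Given [2, 8, 12, 8] matches, so answer: Yes

Yes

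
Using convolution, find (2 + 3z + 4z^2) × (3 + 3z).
Ascending coefficients: a = [2, 3, 4], b = [3, 3]. c[0] = 2×3 = 6; c[1] = 2×3 + 3×3 = 15; c[2] = 3×3 + 4×3 = 21; c[3] = 4×3 = 12. Result coefficients: [6, 15, 21, 12] → 6 + 15z + 21z^2 + 12z^3

6 + 15z + 21z^2 + 12z^3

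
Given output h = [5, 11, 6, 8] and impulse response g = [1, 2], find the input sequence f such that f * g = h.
Deconvolve h=[5, 11, 6, 8] by g=[1, 2]. Since g[0]=1, solve forward: f[0] = h[0] / 1 = 5; f[1] = (h[1] - 5×2) / 1 = 1; f[2] = (h[2] - 1×2) / 1 = 4. So f = [5, 1, 4]. Check by forward convolution: h[0] = 5×1 = 5; h[1] = 5×2 + 1×1 = 11; h[2] = 1×2 + 4×1 = 6; h[3] = 4×2 = 8

[5, 1, 4]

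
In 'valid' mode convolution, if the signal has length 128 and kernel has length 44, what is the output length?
'Valid' mode counts only positions where the kernel fully overlaps the signal: m - n + 1 = 128 - 44 + 1 = 85

85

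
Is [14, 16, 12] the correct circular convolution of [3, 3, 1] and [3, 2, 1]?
Recompute circular convolution of [3, 3, 1] and [3, 2, 1]: y[0] = 3×3 + 3×1 + 1×2 = 14; y[1] = 3×2 + 3×3 + 1×1 = 16; y[2] = 3×1 + 3×2 + 1×3 = 12 → [14, 16, 12]. Given [14, 16, 12] matches, so answer: Yes

Yes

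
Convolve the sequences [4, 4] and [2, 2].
y[0] = 4×2 = 8; y[1] = 4×2 + 4×2 = 16; y[2] = 4×2 = 8

[8, 16, 8]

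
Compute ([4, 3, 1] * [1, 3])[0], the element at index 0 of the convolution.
Use y[k] = Σ_i a[i]·b[k-i] at k=0. y[0] = 4×1 = 4

4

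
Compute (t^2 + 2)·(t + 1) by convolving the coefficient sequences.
Ascending coefficients: a = [2, 0, 1], b = [1, 1]. c[0] = 2×1 = 2; c[1] = 2×1 + 0×1 = 2; c[2] = 0×1 + 1×1 = 1; c[3] = 1×1 = 1. Result coefficients: [2, 2, 1, 1] → t^3 + t^2 + 2t + 2

t^3 + t^2 + 2t + 2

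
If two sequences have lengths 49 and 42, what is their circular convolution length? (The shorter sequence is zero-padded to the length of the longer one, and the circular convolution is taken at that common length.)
Circular convolution (zero-padding the shorter input) has length max(m, n) = max(49, 42) = 49

49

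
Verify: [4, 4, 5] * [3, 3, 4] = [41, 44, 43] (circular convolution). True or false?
Recompute circular convolution of [4, 4, 5] and [3, 3, 4]: y[0] = 4×3 + 4×4 + 5×3 = 43; y[1] = 4×3 + 4×3 + 5×4 = 44; y[2] = 4×4 + 4×3 + 5×3 = 43 → [43, 44, 43]. Compare to given [41, 44, 43]: they differ at index 0: given 41, correct 43, so answer: No

No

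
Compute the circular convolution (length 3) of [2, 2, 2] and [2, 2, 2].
Use y[k] = Σ_j a[j]·b[(k-j) mod 3]. y[0] = 2×2 + 2×2 + 2×2 = 12; y[1] = 2×2 + 2×2 + 2×2 = 12; y[2] = 2×2 + 2×2 + 2×2 = 12. Result: [12, 12, 12]

[12, 12, 12]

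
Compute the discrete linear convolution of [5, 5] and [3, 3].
y[0] = 5×3 = 15; y[1] = 5×3 + 5×3 = 30; y[2] = 5×3 = 15

[15, 30, 15]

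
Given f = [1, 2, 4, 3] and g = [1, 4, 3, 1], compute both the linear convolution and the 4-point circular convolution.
Linear: y_lin[0] = 1×1 = 1; y_lin[1] = 1×4 + 2×1 = 6; y_lin[2] = 1×3 + 2×4 + 4×1 = 15; y_lin[3] = 1×1 + 2×3 + 4×4 + 3×1 = 26; y_lin[4] = 2×1 + 4×3 + 3×4 = 26; y_lin[5] = 4×1 + 3×3 = 13; y_lin[6] = 3×1 = 3 → [1, 6, 15, 26, 26, 13, 3]. Circular (length 4): y[0] = 1×1 + 2×1 + 4×3 + 3×4 = 27; y[1] = 1×4 + 2×1 + 4×1 + 3×3 = 19; y[2] = 1×3 + 2×4 + 4×1 + 3×1 = 18; y[3] = 1×1 + 2×3 + 4×4 + 3×1 = 26 → [27, 19, 18, 26]

Linear: [1, 6, 15, 26, 26, 13, 3], Circular: [27, 19, 18, 26]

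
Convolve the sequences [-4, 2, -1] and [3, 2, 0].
y[0] = -4×3 = -12; y[1] = -4×2 + 2×3 = -2; y[2] = -4×0 + 2×2 + -1×3 = 1; y[3] = 2×0 + -1×2 = -2; y[4] = -1×0 = 0

[-12, -2, 1, -2, 0]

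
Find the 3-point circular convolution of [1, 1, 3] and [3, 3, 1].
Use y[k] = Σ_j s[j]·t[(k-j) mod 3]. y[0] = 1×3 + 1×1 + 3×3 = 13; y[1] = 1×3 + 1×3 + 3×1 = 9; y[2] = 1×1 + 1×3 + 3×3 = 13. Result: [13, 9, 13]

[13, 9, 13]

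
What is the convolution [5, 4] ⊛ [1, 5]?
y[0] = 5×1 = 5; y[1] = 5×5 + 4×1 = 29; y[2] = 4×5 = 20

[5, 29, 20]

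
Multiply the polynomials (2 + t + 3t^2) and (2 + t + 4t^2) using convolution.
Ascending coefficients: a = [2, 1, 3], b = [2, 1, 4]. c[0] = 2×2 = 4; c[1] = 2×1 + 1×2 = 4; c[2] = 2×4 + 1×1 + 3×2 = 15; c[3] = 1×4 + 3×1 = 7; c[4] = 3×4 = 12. Result coefficients: [4, 4, 15, 7, 12] → 4 + 4t + 15t^2 + 7t^3 + 12t^4

4 + 4t + 15t^2 + 7t^3 + 12t^4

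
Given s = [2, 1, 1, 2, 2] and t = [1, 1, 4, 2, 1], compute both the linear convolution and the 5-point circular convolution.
Linear: y_lin[0] = 2×1 = 2; y_lin[1] = 2×1 + 1×1 = 3; y_lin[2] = 2×4 + 1×1 + 1×1 = 10; y_lin[3] = 2×2 + 1×4 + 1×1 + 2×1 = 11; y_lin[4] = 2×1 + 1×2 + 1×4 + 2×1 + 2×1 = 12; y_lin[5] = 1×1 + 1×2 + 2×4 + 2×1 = 13; y_lin[6] = 1×1 + 2×2 + 2×4 = 13; y_lin[7] = 2×1 + 2×2 = 6; y_lin[8] = 2×1 = 2 → [2, 3, 10, 11, 12, 13, 13, 6, 2]. Circular (length 5): y[0] = 2×1 + 1×1 + 1×2 + 2×4 + 2×1 = 15; y[1] = 2×1 + 1×1 + 1×1 + 2×2 + 2×4 = 16; y[2] = 2×4 + 1×1 + 1×1 + 2×1 + 2×2 = 16; y[3] = 2×2 + 1×4 + 1×1 + 2×1 + 2×1 = 13; y[4] = 2×1 + 1×2 + 1×4 + 2×1 + 2×1 = 12 → [15, 16, 16, 13, 12]

Linear: [2, 3, 10, 11, 12, 13, 13, 6, 2], Circular: [15, 16, 16, 13, 12]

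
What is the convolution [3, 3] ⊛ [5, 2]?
y[0] = 3×5 = 15; y[1] = 3×2 + 3×5 = 21; y[2] = 3×2 = 6

[15, 21, 6]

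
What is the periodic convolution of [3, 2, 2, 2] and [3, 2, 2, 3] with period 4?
Use y[k] = Σ_j u[j]·v[(k-j) mod 4]. y[0] = 3×3 + 2×3 + 2×2 + 2×2 = 23; y[1] = 3×2 + 2×3 + 2×3 + 2×2 = 22; y[2] = 3×2 + 2×2 + 2×3 + 2×3 = 22; y[3] = 3×3 + 2×2 + 2×2 + 2×3 = 23. Result: [23, 22, 22, 23]

[23, 22, 22, 23]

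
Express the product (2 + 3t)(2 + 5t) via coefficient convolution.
Ascending coefficients: a = [2, 3], b = [2, 5]. c[0] = 2×2 = 4; c[1] = 2×5 + 3×2 = 16; c[2] = 3×5 = 15. Result coefficients: [4, 16, 15] → 4 + 16t + 15t^2

4 + 16t + 15t^2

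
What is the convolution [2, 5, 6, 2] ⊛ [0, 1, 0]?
y[0] = 2×0 = 0; y[1] = 2×1 + 5×0 = 2; y[2] = 2×0 + 5×1 + 6×0 = 5; y[3] = 5×0 + 6×1 + 2×0 = 6; y[4] = 6×0 + 2×1 = 2; y[5] = 2×0 = 0

[0, 2, 5, 6, 2, 0]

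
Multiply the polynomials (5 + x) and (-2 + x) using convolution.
Ascending coefficients: a = [5, 1], b = [-2, 1]. c[0] = 5×-2 = -10; c[1] = 5×1 + 1×-2 = 3; c[2] = 1×1 = 1. Result coefficients: [-10, 3, 1] → -10 + 3x + x^2

-10 + 3x + x^2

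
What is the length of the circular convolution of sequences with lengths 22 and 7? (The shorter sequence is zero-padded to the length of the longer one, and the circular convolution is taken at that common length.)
Circular convolution (zero-padding the shorter input) has length max(m, n) = max(22, 7) = 22

22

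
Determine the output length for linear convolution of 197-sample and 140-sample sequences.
Linear/full convolution length: m + n - 1 = 197 + 140 - 1 = 336

336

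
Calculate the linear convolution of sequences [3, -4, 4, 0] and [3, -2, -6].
y[0] = 3×3 = 9; y[1] = 3×-2 + -4×3 = -18; y[2] = 3×-6 + -4×-2 + 4×3 = 2; y[3] = -4×-6 + 4×-2 + 0×3 = 16; y[4] = 4×-6 + 0×-2 = -24; y[5] = 0×-6 = 0

[9, -18, 2, 16, -24, 0]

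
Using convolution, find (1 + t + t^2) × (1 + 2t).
Ascending coefficients: a = [1, 1, 1], b = [1, 2]. c[0] = 1×1 = 1; c[1] = 1×2 + 1×1 = 3; c[2] = 1×2 + 1×1 = 3; c[3] = 1×2 = 2. Result coefficients: [1, 3, 3, 2] → 1 + 3t + 3t^2 + 2t^3

1 + 3t + 3t^2 + 2t^3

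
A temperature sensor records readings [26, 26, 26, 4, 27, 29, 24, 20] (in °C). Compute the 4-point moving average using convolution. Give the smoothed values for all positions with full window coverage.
4-point moving average kernel = [1, 1, 1, 1]. Apply in 'valid' mode (full window coverage): avg[0] = (26 + 26 + 26 + 4) / 4 = 20.5; avg[1] = (26 + 26 + 4 + 27) / 4 = 20.75; avg[2] = (26 + 4 + 27 + 29) / 4 = 21.5; avg[3] = (4 + 27 + 29 + 24) / 4 = 21.0; avg[4] = (27 + 29 + 24 + 20) / 4 = 25.0. Smoothed values: [20.5, 20.75, 21.5, 21.0, 25.0]

[20.5, 20.75, 21.5, 21.0, 25.0]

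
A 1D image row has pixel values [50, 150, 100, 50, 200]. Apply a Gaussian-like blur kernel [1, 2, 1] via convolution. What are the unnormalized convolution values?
Convolve image row [50, 150, 100, 50, 200] with kernel [1, 2, 1]: y[0] = 50×1 = 50; y[1] = 50×2 + 150×1 = 250; y[2] = 50×1 + 150×2 + 100×1 = 450; y[3] = 150×1 + 100×2 + 50×1 = 400; y[4] = 100×1 + 50×2 + 200×1 = 400; y[5] = 50×1 + 200×2 = 450; y[6] = 200×1 = 200 → [50, 250, 450, 400, 400, 450, 200]. Normalization factor = sum(kernel) = 4.

[50, 250, 450, 400, 400, 450, 200]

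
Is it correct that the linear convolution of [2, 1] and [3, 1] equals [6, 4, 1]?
Recompute linear convolution of [2, 1] and [3, 1]: y[0] = 2×3 = 6; y[1] = 2×1 + 1×3 = 5; y[2] = 1×1 = 1 → [6, 5, 1]. Compare to given [6, 4, 1]: they differ at index 1: given 4, correct 5, so answer: No

No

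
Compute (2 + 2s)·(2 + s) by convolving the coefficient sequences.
Ascending coefficients: a = [2, 2], b = [2, 1]. c[0] = 2×2 = 4; c[1] = 2×1 + 2×2 = 6; c[2] = 2×1 = 2. Result coefficients: [4, 6, 2] → 4 + 6s + 2s^2

4 + 6s + 2s^2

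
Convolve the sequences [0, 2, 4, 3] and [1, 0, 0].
y[0] = 0×1 = 0; y[1] = 0×0 + 2×1 = 2; y[2] = 0×0 + 2×0 + 4×1 = 4; y[3] = 2×0 + 4×0 + 3×1 = 3; y[4] = 4×0 + 3×0 = 0; y[5] = 3×0 = 0

[0, 2, 4, 3, 0, 0]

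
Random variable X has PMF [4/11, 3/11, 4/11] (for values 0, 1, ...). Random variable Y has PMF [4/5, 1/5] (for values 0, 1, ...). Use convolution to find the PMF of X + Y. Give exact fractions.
P(X+Y=k) = Σ_i P(X=i)·P(Y=k-i) — a convolution of [4/11, 3/11, 4/11] and [4/5, 1/5]. P(X+Y=0) = (4/11)×(4/5) = 16/55; P(X+Y=1) = (4/11)×(1/5) + (3/11)×(4/5) = 4/55 + 12/55 = 16/55; P(X+Y=2) = (3/11)×(1/5) + (4/11)×(4/5) = 3/55 + 16/55 = 19/55; P(X+Y=3) = (4/11)×(1/5) = 4/55. PMF: [16/55, 16/55, 19/55, 4/55] (sums to 1 ✓)

[16/55, 16/55, 19/55, 4/55]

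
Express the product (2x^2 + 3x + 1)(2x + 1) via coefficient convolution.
Ascending coefficients: a = [1, 3, 2], b = [1, 2]. c[0] = 1×1 = 1; c[1] = 1×2 + 3×1 = 5; c[2] = 3×2 + 2×1 = 8; c[3] = 2×2 = 4. Result coefficients: [1, 5, 8, 4] → 4x^3 + 8x^2 + 5x + 1

4x^3 + 8x^2 + 5x + 1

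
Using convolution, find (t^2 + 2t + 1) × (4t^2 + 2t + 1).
Ascending coefficients: a = [1, 2, 1], b = [1, 2, 4]. c[0] = 1×1 = 1; c[1] = 1×2 + 2×1 = 4; c[2] = 1×4 + 2×2 + 1×1 = 9; c[3] = 2×4 + 1×2 = 10; c[4] = 1×4 = 4. Result coefficients: [1, 4, 9, 10, 4] → 4t^4 + 10t^3 + 9t^2 + 4t + 1

4t^4 + 10t^3 + 9t^2 + 4t + 1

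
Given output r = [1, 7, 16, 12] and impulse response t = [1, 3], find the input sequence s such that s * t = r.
Deconvolve r=[1, 7, 16, 12] by t=[1, 3]. Since t[0]=1, solve forward: s[0] = r[0] / 1 = 1; s[1] = (r[1] - 1×3) / 1 = 4; s[2] = (r[2] - 4×3) / 1 = 4. So s = [1, 4, 4]. Check by forward convolution: r[0] = 1×1 = 1; r[1] = 1×3 + 4×1 = 7; r[2] = 4×3 + 4×1 = 16; r[3] = 4×3 = 12

[1, 4, 4]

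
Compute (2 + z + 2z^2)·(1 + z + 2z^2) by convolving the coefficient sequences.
Ascending coefficients: a = [2, 1, 2], b = [1, 1, 2]. c[0] = 2×1 = 2; c[1] = 2×1 + 1×1 = 3; c[2] = 2×2 + 1×1 + 2×1 = 7; c[3] = 1×2 + 2×1 = 4; c[4] = 2×2 = 4. Result coefficients: [2, 3, 7, 4, 4] → 2 + 3z + 7z^2 + 4z^3 + 4z^4

2 + 3z + 7z^2 + 4z^3 + 4z^4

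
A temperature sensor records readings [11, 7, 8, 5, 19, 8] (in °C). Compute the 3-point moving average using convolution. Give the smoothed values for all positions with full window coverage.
3-point moving average kernel = [1, 1, 1]. Apply in 'valid' mode (full window coverage): avg[0] = (11 + 7 + 8) / 3 = 8.67; avg[1] = (7 + 8 + 5) / 3 = 6.67; avg[2] = (8 + 5 + 19) / 3 = 10.67; avg[3] = (5 + 19 + 8) / 3 = 10.67. Smoothed values: [8.67, 6.67, 10.67, 10.67]

[8.67, 6.67, 10.67, 10.67]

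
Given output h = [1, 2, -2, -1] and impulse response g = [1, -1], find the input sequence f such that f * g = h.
Deconvolve h=[1, 2, -2, -1] by g=[1, -1]. Since g[0]=1, solve forward: f[0] = h[0] / 1 = 1; f[1] = (h[1] - 1×-1) / 1 = 3; f[2] = (h[2] - 3×-1) / 1 = 1. So f = [1, 3, 1]. Check by forward convolution: h[0] = 1×1 = 1; h[1] = 1×-1 + 3×1 = 2; h[2] = 3×-1 + 1×1 = -2; h[3] = 1×-1 = -1

[1, 3, 1]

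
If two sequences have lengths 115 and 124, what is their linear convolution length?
Linear/full convolution length: m + n - 1 = 115 + 124 - 1 = 238

238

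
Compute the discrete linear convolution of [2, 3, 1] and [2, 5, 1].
y[0] = 2×2 = 4; y[1] = 2×5 + 3×2 = 16; y[2] = 2×1 + 3×5 + 1×2 = 19; y[3] = 3×1 + 1×5 = 8; y[4] = 1×1 = 1

[4, 16, 19, 8, 1]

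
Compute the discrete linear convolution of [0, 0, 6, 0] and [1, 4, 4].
y[0] = 0×1 = 0; y[1] = 0×4 + 0×1 = 0; y[2] = 0×4 + 0×4 + 6×1 = 6; y[3] = 0×4 + 6×4 + 0×1 = 24; y[4] = 6×4 + 0×4 = 24; y[5] = 0×4 = 0

[0, 0, 6, 24, 24, 0]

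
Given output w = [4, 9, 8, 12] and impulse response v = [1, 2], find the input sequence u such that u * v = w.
Deconvolve w=[4, 9, 8, 12] by v=[1, 2]. Since v[0]=1, solve forward: u[0] = w[0] / 1 = 4; u[1] = (w[1] - 4×2) / 1 = 1; u[2] = (w[2] - 1×2) / 1 = 6. So u = [4, 1, 6]. Check by forward convolution: w[0] = 4×1 = 4; w[1] = 4×2 + 1×1 = 9; w[2] = 1×2 + 6×1 = 8; w[3] = 6×2 = 12

[4, 1, 6]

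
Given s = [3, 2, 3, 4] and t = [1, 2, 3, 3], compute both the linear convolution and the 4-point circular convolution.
Linear: y_lin[0] = 3×1 = 3; y_lin[1] = 3×2 + 2×1 = 8; y_lin[2] = 3×3 + 2×2 + 3×1 = 16; y_lin[3] = 3×3 + 2×3 + 3×2 + 4×1 = 25; y_lin[4] = 2×3 + 3×3 + 4×2 = 23; y_lin[5] = 3×3 + 4×3 = 21; y_lin[6] = 4×3 = 12 → [3, 8, 16, 25, 23, 21, 12]. Circular (length 4): y[0] = 3×1 + 2×3 + 3×3 + 4×2 = 26; y[1] = 3×2 + 2×1 + 3×3 + 4×3 = 29; y[2] = 3×3 + 2×2 + 3×1 + 4×3 = 28; y[3] = 3×3 + 2×3 + 3×2 + 4×1 = 25 → [26, 29, 28, 25]

Linear: [3, 8, 16, 25, 23, 21, 12], Circular: [26, 29, 28, 25]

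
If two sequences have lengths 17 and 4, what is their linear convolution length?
Linear/full convolution length: m + n - 1 = 17 + 4 - 1 = 20

20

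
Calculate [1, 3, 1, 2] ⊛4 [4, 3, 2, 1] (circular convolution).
Use y[k] = Σ_j x[j]·h[(k-j) mod 4]. y[0] = 1×4 + 3×1 + 1×2 + 2×3 = 15; y[1] = 1×3 + 3×4 + 1×1 + 2×2 = 20; y[2] = 1×2 + 3×3 + 1×4 + 2×1 = 17; y[3] = 1×1 + 3×2 + 1×3 + 2×4 = 18. Result: [15, 20, 17, 18]

[15, 20, 17, 18]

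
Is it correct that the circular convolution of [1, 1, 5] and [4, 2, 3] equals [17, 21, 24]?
Recompute circular convolution of [1, 1, 5] and [4, 2, 3]: y[0] = 1×4 + 1×3 + 5×2 = 17; y[1] = 1×2 + 1×4 + 5×3 = 21; y[2] = 1×3 + 1×2 + 5×4 = 25 → [17, 21, 25]. Compare to given [17, 21, 24]: they differ at index 2: given 24, correct 25, so answer: No

No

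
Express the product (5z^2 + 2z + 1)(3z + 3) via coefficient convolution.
Ascending coefficients: a = [1, 2, 5], b = [3, 3]. c[0] = 1×3 = 3; c[1] = 1×3 + 2×3 = 9; c[2] = 2×3 + 5×3 = 21; c[3] = 5×3 = 15. Result coefficients: [3, 9, 21, 15] → 15z^3 + 21z^2 + 9z + 3

15z^3 + 21z^2 + 9z + 3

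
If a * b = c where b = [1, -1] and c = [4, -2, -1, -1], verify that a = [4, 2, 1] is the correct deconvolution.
Forward-compute [4, 2, 1] * [1, -1]: c[0] = 4×1 = 4; c[1] = 4×-1 + 2×1 = -2; c[2] = 2×-1 + 1×1 = -1; c[3] = 1×-1 = -1 → [4, -2, -1, -1]. Matches given c = [4, -2, -1, -1], so verified.

Verified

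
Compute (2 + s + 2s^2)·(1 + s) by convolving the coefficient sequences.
Ascending coefficients: a = [2, 1, 2], b = [1, 1]. c[0] = 2×1 = 2; c[1] = 2×1 + 1×1 = 3; c[2] = 1×1 + 2×1 = 3; c[3] = 2×1 = 2. Result coefficients: [2, 3, 3, 2] → 2 + 3s + 3s^2 + 2s^3

2 + 3s + 3s^2 + 2s^3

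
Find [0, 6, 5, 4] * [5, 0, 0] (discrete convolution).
y[0] = 0×5 = 0; y[1] = 0×0 + 6×5 = 30; y[2] = 0×0 + 6×0 + 5×5 = 25; y[3] = 6×0 + 5×0 + 4×5 = 20; y[4] = 5×0 + 4×0 = 0; y[5] = 4×0 = 0

[0, 30, 25, 20, 0, 0]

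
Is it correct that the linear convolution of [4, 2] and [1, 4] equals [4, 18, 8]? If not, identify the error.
Recompute linear convolution of [4, 2] and [1, 4]: y[0] = 4×1 = 4; y[1] = 4×4 + 2×1 = 18; y[2] = 2×4 = 8 → [4, 18, 8]. Given [4, 18, 8] matches, so answer: Yes

Yes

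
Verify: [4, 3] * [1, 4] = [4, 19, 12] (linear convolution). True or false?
Recompute linear convolution of [4, 3] and [1, 4]: y[0] = 4×1 = 4; y[1] = 4×4 + 3×1 = 19; y[2] = 3×4 = 12 → [4, 19, 12]. Given [4, 19, 12] matches, so answer: Yes

Yes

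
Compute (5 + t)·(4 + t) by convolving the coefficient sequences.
Ascending coefficients: a = [5, 1], b = [4, 1]. c[0] = 5×4 = 20; c[1] = 5×1 + 1×4 = 9; c[2] = 1×1 = 1. Result coefficients: [20, 9, 1] → 20 + 9t + t^2

20 + 9t + t^2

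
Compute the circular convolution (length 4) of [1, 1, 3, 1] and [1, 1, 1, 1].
Use y[k] = Σ_j u[j]·v[(k-j) mod 4]. y[0] = 1×1 + 1×1 + 3×1 + 1×1 = 6; y[1] = 1×1 + 1×1 + 3×1 + 1×1 = 6; y[2] = 1×1 + 1×1 + 3×1 + 1×1 = 6; y[3] = 1×1 + 1×1 + 3×1 + 1×1 = 6. Result: [6, 6, 6, 6]

[6, 6, 6, 6]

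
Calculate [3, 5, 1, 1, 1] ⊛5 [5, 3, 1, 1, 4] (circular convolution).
Use y[k] = Σ_j s[j]·t[(k-j) mod 5]. y[0] = 3×5 + 5×4 + 1×1 + 1×1 + 1×3 = 40; y[1] = 3×3 + 5×5 + 1×4 + 1×1 + 1×1 = 40; y[2] = 3×1 + 5×3 + 1×5 + 1×4 + 1×1 = 28; y[3] = 3×1 + 5×1 + 1×3 + 1×5 + 1×4 = 20; y[4] = 3×4 + 5×1 + 1×1 + 1×3 + 1×5 = 26. Result: [40, 40, 28, 20, 26]

[40, 40, 28, 20, 26]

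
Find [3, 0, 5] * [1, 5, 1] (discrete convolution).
y[0] = 3×1 = 3; y[1] = 3×5 + 0×1 = 15; y[2] = 3×1 + 0×5 + 5×1 = 8; y[3] = 0×1 + 5×5 = 25; y[4] = 5×1 = 5

[3, 15, 8, 25, 5]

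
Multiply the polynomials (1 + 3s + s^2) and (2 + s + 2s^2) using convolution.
Ascending coefficients: a = [1, 3, 1], b = [2, 1, 2]. c[0] = 1×2 = 2; c[1] = 1×1 + 3×2 = 7; c[2] = 1×2 + 3×1 + 1×2 = 7; c[3] = 3×2 + 1×1 = 7; c[4] = 1×2 = 2. Result coefficients: [2, 7, 7, 7, 2] → 2 + 7s + 7s^2 + 7s^3 + 2s^4

2 + 7s + 7s^2 + 7s^3 + 2s^4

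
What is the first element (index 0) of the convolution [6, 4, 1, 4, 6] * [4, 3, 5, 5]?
Use y[k] = Σ_i a[i]·b[k-i] at k=0. y[0] = 6×4 = 24

24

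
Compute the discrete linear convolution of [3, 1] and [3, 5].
y[0] = 3×3 = 9; y[1] = 3×5 + 1×3 = 18; y[2] = 1×5 = 5

[9, 18, 5]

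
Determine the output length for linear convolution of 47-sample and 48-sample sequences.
Linear/full convolution length: m + n - 1 = 47 + 48 - 1 = 94

94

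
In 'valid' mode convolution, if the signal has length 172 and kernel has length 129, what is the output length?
'Valid' mode counts only positions where the kernel fully overlaps the signal: m - n + 1 = 172 - 129 + 1 = 44

44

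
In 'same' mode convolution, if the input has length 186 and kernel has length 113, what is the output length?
'Same' mode returns an output with the same length as the input: 186

186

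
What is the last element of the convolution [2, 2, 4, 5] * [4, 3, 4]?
Use y[k] = Σ_i a[i]·b[k-i] at k=5. y[5] = 5×4 = 20

20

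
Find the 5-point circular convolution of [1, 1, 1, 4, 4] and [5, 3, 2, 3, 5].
Use y[k] = Σ_j x[j]·h[(k-j) mod 5]. y[0] = 1×5 + 1×5 + 1×3 + 4×2 + 4×3 = 33; y[1] = 1×3 + 1×5 + 1×5 + 4×3 + 4×2 = 33; y[2] = 1×2 + 1×3 + 1×5 + 4×5 + 4×3 = 42; y[3] = 1×3 + 1×2 + 1×3 + 4×5 + 4×5 = 48; y[4] = 1×5 + 1×3 + 1×2 + 4×3 + 4×5 = 42. Result: [33, 33, 42, 48, 42]

[33, 33, 42, 48, 42]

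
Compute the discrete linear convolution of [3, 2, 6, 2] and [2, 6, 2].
y[0] = 3×2 = 6; y[1] = 3×6 + 2×2 = 22; y[2] = 3×2 + 2×6 + 6×2 = 30; y[3] = 2×2 + 6×6 + 2×2 = 44; y[4] = 6×2 + 2×6 = 24; y[5] = 2×2 = 4

[6, 22, 30, 44, 24, 4]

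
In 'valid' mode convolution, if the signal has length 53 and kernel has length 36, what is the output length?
'Valid' mode counts only positions where the kernel fully overlaps the signal: m - n + 1 = 53 - 36 + 1 = 18

18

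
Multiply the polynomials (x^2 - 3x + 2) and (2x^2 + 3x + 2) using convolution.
Ascending coefficients: a = [2, -3, 1], b = [2, 3, 2]. c[0] = 2×2 = 4; c[1] = 2×3 + -3×2 = 0; c[2] = 2×2 + -3×3 + 1×2 = -3; c[3] = -3×2 + 1×3 = -3; c[4] = 1×2 = 2. Result coefficients: [4, 0, -3, -3, 2] → 2x^4 - 3x^3 - 3x^2 + 4

2x^4 - 3x^3 - 3x^2 + 4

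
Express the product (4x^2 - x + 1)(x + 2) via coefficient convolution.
Ascending coefficients: a = [1, -1, 4], b = [2, 1]. c[0] = 1×2 = 2; c[1] = 1×1 + -1×2 = -1; c[2] = -1×1 + 4×2 = 7; c[3] = 4×1 = 4. Result coefficients: [2, -1, 7, 4] → 4x^3 + 7x^2 - x + 2

4x^3 + 7x^2 - x + 2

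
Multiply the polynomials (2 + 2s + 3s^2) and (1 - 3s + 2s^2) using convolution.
Ascending coefficients: a = [2, 2, 3], b = [1, -3, 2]. c[0] = 2×1 = 2; c[1] = 2×-3 + 2×1 = -4; c[2] = 2×2 + 2×-3 + 3×1 = 1; c[3] = 2×2 + 3×-3 = -5; c[4] = 3×2 = 6. Result coefficients: [2, -4, 1, -5, 6] → 2 - 4s + s^2 - 5s^3 + 6s^4

2 - 4s + s^2 - 5s^3 + 6s^4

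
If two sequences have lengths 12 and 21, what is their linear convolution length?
Linear/full convolution length: m + n - 1 = 12 + 21 - 1 = 32

32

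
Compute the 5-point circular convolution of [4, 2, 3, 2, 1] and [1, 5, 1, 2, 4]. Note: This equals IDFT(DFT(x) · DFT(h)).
Either evaluate y[k] = Σ_j x[j]·h[(k-j) mod 5] directly, or use IDFT(DFT(x) · DFT(h)). y[0] = 4×1 + 2×4 + 3×2 + 2×1 + 1×5 = 25; y[1] = 4×5 + 2×1 + 3×4 + 2×2 + 1×1 = 39; y[2] = 4×1 + 2×5 + 3×1 + 2×4 + 1×2 = 27; y[3] = 4×2 + 2×1 + 3×5 + 2×1 + 1×4 = 31; y[4] = 4×4 + 2×2 + 3×1 + 2×5 + 1×1 = 34. Result: [25, 39, 27, 31, 34]

[25, 39, 27, 31, 34]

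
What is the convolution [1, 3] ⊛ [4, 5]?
y[0] = 1×4 = 4; y[1] = 1×5 + 3×4 = 17; y[2] = 3×5 = 15

[4, 17, 15]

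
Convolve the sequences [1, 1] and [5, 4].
y[0] = 1×5 = 5; y[1] = 1×4 + 1×5 = 9; y[2] = 1×4 = 4

[5, 9, 4]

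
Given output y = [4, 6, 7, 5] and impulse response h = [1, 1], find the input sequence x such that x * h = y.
Deconvolve y=[4, 6, 7, 5] by h=[1, 1]. Since h[0]=1, solve forward: x[0] = y[0] / 1 = 4; x[1] = (y[1] - 4×1) / 1 = 2; x[2] = (y[2] - 2×1) / 1 = 5. So x = [4, 2, 5]. Check by forward convolution: y[0] = 4×1 = 4; y[1] = 4×1 + 2×1 = 6; y[2] = 2×1 + 5×1 = 7; y[3] = 5×1 = 5

[4, 2, 5]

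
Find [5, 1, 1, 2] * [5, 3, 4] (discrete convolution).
y[0] = 5×5 = 25; y[1] = 5×3 + 1×5 = 20; y[2] = 5×4 + 1×3 + 1×5 = 28; y[3] = 1×4 + 1×3 + 2×5 = 17; y[4] = 1×4 + 2×3 = 10; y[5] = 2×4 = 8

[25, 20, 28, 17, 10, 8]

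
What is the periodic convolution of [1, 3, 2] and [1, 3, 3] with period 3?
Use y[k] = Σ_j u[j]·v[(k-j) mod 3]. y[0] = 1×1 + 3×3 + 2×3 = 16; y[1] = 1×3 + 3×1 + 2×3 = 12; y[2] = 1×3 + 3×3 + 2×1 = 14. Result: [16, 12, 14]

[16, 12, 14]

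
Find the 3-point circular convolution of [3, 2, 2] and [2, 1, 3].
Use y[k] = Σ_j a[j]·b[(k-j) mod 3]. y[0] = 3×2 + 2×3 + 2×1 = 14; y[1] = 3×1 + 2×2 + 2×3 = 13; y[2] = 3×3 + 2×1 + 2×2 = 15. Result: [14, 13, 15]

[14, 13, 15]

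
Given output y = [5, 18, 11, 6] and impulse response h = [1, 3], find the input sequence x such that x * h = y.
Deconvolve y=[5, 18, 11, 6] by h=[1, 3]. Since h[0]=1, solve forward: x[0] = y[0] / 1 = 5; x[1] = (y[1] - 5×3) / 1 = 3; x[2] = (y[2] - 3×3) / 1 = 2. So x = [5, 3, 2]. Check by forward convolution: y[0] = 5×1 = 5; y[1] = 5×3 + 3×1 = 18; y[2] = 3×3 + 2×1 = 11; y[3] = 2×3 = 6

[5, 3, 2]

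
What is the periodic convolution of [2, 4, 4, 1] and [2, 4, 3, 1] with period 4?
Use y[k] = Σ_j s[j]·t[(k-j) mod 4]. y[0] = 2×2 + 4×1 + 4×3 + 1×4 = 24; y[1] = 2×4 + 4×2 + 4×1 + 1×3 = 23; y[2] = 2×3 + 4×4 + 4×2 + 1×1 = 31; y[3] = 2×1 + 4×3 + 4×4 + 1×2 = 32. Result: [24, 23, 31, 32]

[24, 23, 31, 32]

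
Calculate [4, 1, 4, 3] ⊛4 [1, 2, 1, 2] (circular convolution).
Use y[k] = Σ_j a[j]·b[(k-j) mod 4]. y[0] = 4×1 + 1×2 + 4×1 + 3×2 = 16; y[1] = 4×2 + 1×1 + 4×2 + 3×1 = 20; y[2] = 4×1 + 1×2 + 4×1 + 3×2 = 16; y[3] = 4×2 + 1×1 + 4×2 + 3×1 = 20. Result: [16, 20, 16, 20]

[16, 20, 16, 20]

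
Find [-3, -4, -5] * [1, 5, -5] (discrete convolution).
y[0] = -3×1 = -3; y[1] = -3×5 + -4×1 = -19; y[2] = -3×-5 + -4×5 + -5×1 = -10; y[3] = -4×-5 + -5×5 = -5; y[4] = -5×-5 = 25

[-3, -19, -10, -5, 25]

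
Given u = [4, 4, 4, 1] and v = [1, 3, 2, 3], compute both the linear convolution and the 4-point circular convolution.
Linear: y_lin[0] = 4×1 = 4; y_lin[1] = 4×3 + 4×1 = 16; y_lin[2] = 4×2 + 4×3 + 4×1 = 24; y_lin[3] = 4×3 + 4×2 + 4×3 + 1×1 = 33; y_lin[4] = 4×3 + 4×2 + 1×3 = 23; y_lin[5] = 4×3 + 1×2 = 14; y_lin[6] = 1×3 = 3 → [4, 16, 24, 33, 23, 14, 3]. Circular (length 4): y[0] = 4×1 + 4×3 + 4×2 + 1×3 = 27; y[1] = 4×3 + 4×1 + 4×3 + 1×2 = 30; y[2] = 4×2 + 4×3 + 4×1 + 1×3 = 27; y[3] = 4×3 + 4×2 + 4×3 + 1×1 = 33 → [27, 30, 27, 33]

Linear: [4, 16, 24, 33, 23, 14, 3], Circular: [27, 30, 27, 33]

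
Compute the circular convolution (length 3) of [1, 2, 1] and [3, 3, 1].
Use y[k] = Σ_j x[j]·h[(k-j) mod 3]. y[0] = 1×3 + 2×1 + 1×3 = 8; y[1] = 1×3 + 2×3 + 1×1 = 10; y[2] = 1×1 + 2×3 + 1×3 = 10. Result: [8, 10, 10]

[8, 10, 10]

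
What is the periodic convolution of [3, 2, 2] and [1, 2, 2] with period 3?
Use y[k] = Σ_j a[j]·b[(k-j) mod 3]. y[0] = 3×1 + 2×2 + 2×2 = 11; y[1] = 3×2 + 2×1 + 2×2 = 12; y[2] = 3×2 + 2×2 + 2×1 = 12. Result: [11, 12, 12]

[11, 12, 12]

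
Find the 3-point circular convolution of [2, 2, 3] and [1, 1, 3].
Use y[k] = Σ_j a[j]·b[(k-j) mod 3]. y[0] = 2×1 + 2×3 + 3×1 = 11; y[1] = 2×1 + 2×1 + 3×3 = 13; y[2] = 2×3 + 2×1 + 3×1 = 11. Result: [11, 13, 11]

[11, 13, 11]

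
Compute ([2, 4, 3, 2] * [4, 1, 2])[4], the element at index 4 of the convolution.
Use y[k] = Σ_i a[i]·b[k-i] at k=4. y[4] = 3×2 + 2×1 = 8

8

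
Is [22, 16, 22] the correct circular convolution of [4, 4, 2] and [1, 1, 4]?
Recompute circular convolution of [4, 4, 2] and [1, 1, 4]: y[0] = 4×1 + 4×4 + 2×1 = 22; y[1] = 4×1 + 4×1 + 2×4 = 16; y[2] = 4×4 + 4×1 + 2×1 = 22 → [22, 16, 22]. Given [22, 16, 22] matches, so answer: Yes

Yes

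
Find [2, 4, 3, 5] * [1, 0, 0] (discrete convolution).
y[0] = 2×1 = 2; y[1] = 2×0 + 4×1 = 4; y[2] = 2×0 + 4×0 + 3×1 = 3; y[3] = 4×0 + 3×0 + 5×1 = 5; y[4] = 3×0 + 5×0 = 0; y[5] = 5×0 = 0

[2, 4, 3, 5, 0, 0]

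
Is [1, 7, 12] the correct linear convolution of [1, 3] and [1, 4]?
Recompute linear convolution of [1, 3] and [1, 4]: y[0] = 1×1 = 1; y[1] = 1×4 + 3×1 = 7; y[2] = 3×4 = 12 → [1, 7, 12]. Given [1, 7, 12] matches, so answer: Yes

Yes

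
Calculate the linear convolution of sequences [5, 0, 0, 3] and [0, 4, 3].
y[0] = 5×0 = 0; y[1] = 5×4 + 0×0 = 20; y[2] = 5×3 + 0×4 + 0×0 = 15; y[3] = 0×3 + 0×4 + 3×0 = 0; y[4] = 0×3 + 3×4 = 12; y[5] = 3×3 = 9

[0, 20, 15, 0, 12, 9]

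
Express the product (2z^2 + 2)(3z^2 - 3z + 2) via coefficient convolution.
Ascending coefficients: a = [2, 0, 2], b = [2, -3, 3]. c[0] = 2×2 = 4; c[1] = 2×-3 + 0×2 = -6; c[2] = 2×3 + 0×-3 + 2×2 = 10; c[3] = 0×3 + 2×-3 = -6; c[4] = 2×3 = 6. Result coefficients: [4, -6, 10, -6, 6] → 6z^4 - 6z^3 + 10z^2 - 6z + 4

6z^4 - 6z^3 + 10z^2 - 6z + 4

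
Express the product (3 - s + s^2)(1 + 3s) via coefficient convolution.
Ascending coefficients: a = [3, -1, 1], b = [1, 3]. c[0] = 3×1 = 3; c[1] = 3×3 + -1×1 = 8; c[2] = -1×3 + 1×1 = -2; c[3] = 1×3 = 3. Result coefficients: [3, 8, -2, 3] → 3 + 8s - 2s^2 + 3s^3

3 + 8s - 2s^2 + 3s^3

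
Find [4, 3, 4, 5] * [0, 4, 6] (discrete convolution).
y[0] = 4×0 = 0; y[1] = 4×4 + 3×0 = 16; y[2] = 4×6 + 3×4 + 4×0 = 36; y[3] = 3×6 + 4×4 + 5×0 = 34; y[4] = 4×6 + 5×4 = 44; y[5] = 5×6 = 30

[0, 16, 36, 34, 44, 30]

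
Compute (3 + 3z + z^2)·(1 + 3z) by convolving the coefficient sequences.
Ascending coefficients: a = [3, 3, 1], b = [1, 3]. c[0] = 3×1 = 3; c[1] = 3×3 + 3×1 = 12; c[2] = 3×3 + 1×1 = 10; c[3] = 1×3 = 3. Result coefficients: [3, 12, 10, 3] → 3 + 12z + 10z^2 + 3z^3

3 + 12z + 10z^2 + 3z^3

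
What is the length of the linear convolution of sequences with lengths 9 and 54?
Linear/full convolution length: m + n - 1 = 9 + 54 - 1 = 62

62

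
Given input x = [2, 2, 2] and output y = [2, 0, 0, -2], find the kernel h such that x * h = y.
Output length 4 = len(x) + len(h) - 1 ⇒ len(h) = 2. Solve h forward using h[k] = (y[k] - Σ_{i≥1} x[i]·h[k-i]) / x[0]: h[0] = y[0] / x[0] = 2 / 2 = 1; h[1] = (y[1] - 2×1) / x[0] = (0 - 2×1) / 2 = -1. So h = [1, -1]. Forward-check [2, 2, 2] * [1, -1]: y[0] = 2×1 = 2; y[1] = 2×-1 + 2×1 = 0; y[2] = 2×-1 + 2×1 = 0; y[3] = 2×-1 = -2 → [2, 0, 0, -2] ✓

[1, -1]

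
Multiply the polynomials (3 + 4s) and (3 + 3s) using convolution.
Ascending coefficients: a = [3, 4], b = [3, 3]. c[0] = 3×3 = 9; c[1] = 3×3 + 4×3 = 21; c[2] = 4×3 = 12. Result coefficients: [9, 21, 12] → 9 + 21s + 12s^2

9 + 21s + 12s^2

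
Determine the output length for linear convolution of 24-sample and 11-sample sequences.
Linear/full convolution length: m + n - 1 = 24 + 11 - 1 = 34

34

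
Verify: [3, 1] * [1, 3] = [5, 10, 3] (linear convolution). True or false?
Recompute linear convolution of [3, 1] and [1, 3]: y[0] = 3×1 = 3; y[1] = 3×3 + 1×1 = 10; y[2] = 1×3 = 3 → [3, 10, 3]. Compare to given [5, 10, 3]: they differ at index 0: given 5, correct 3, so answer: No

No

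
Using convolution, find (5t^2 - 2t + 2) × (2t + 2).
Ascending coefficients: a = [2, -2, 5], b = [2, 2]. c[0] = 2×2 = 4; c[1] = 2×2 + -2×2 = 0; c[2] = -2×2 + 5×2 = 6; c[3] = 5×2 = 10. Result coefficients: [4, 0, 6, 10] → 10t^3 + 6t^2 + 4

10t^3 + 6t^2 + 4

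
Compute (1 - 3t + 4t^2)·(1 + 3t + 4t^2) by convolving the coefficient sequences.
Ascending coefficients: a = [1, -3, 4], b = [1, 3, 4]. c[0] = 1×1 = 1; c[1] = 1×3 + -3×1 = 0; c[2] = 1×4 + -3×3 + 4×1 = -1; c[3] = -3×4 + 4×3 = 0; c[4] = 4×4 = 16. Result coefficients: [1, 0, -1, 0, 16] → 1 - t^2 + 16t^4

1 - t^2 + 16t^4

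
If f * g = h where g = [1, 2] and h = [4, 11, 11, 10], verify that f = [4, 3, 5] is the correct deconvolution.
Forward-compute [4, 3, 5] * [1, 2]: h[0] = 4×1 = 4; h[1] = 4×2 + 3×1 = 11; h[2] = 3×2 + 5×1 = 11; h[3] = 5×2 = 10 → [4, 11, 11, 10]. Matches given h = [4, 11, 11, 10], so verified.

Verified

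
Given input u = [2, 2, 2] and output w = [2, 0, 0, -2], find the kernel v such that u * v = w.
Output length 4 = len(u) + len(v) - 1 ⇒ len(v) = 2. Solve v forward using v[k] = (w[k] - Σ_{i≥1} u[i]·v[k-i]) / u[0]: v[0] = w[0] / u[0] = 2 / 2 = 1; v[1] = (w[1] - 2×1) / u[0] = (0 - 2×1) / 2 = -1. So v = [1, -1]. Forward-check [2, 2, 2] * [1, -1]: w[0] = 2×1 = 2; w[1] = 2×-1 + 2×1 = 0; w[2] = 2×-1 + 2×1 = 0; w[3] = 2×-1 = -2 → [2, 0, 0, -2] ✓

[1, -1]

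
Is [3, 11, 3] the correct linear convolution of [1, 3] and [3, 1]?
Recompute linear convolution of [1, 3] and [3, 1]: y[0] = 1×3 = 3; y[1] = 1×1 + 3×3 = 10; y[2] = 3×1 = 3 → [3, 10, 3]. Compare to given [3, 11, 3]: they differ at index 1: given 11, correct 10, so answer: No

No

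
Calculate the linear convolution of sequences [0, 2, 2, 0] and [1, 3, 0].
y[0] = 0×1 = 0; y[1] = 0×3 + 2×1 = 2; y[2] = 0×0 + 2×3 + 2×1 = 8; y[3] = 2×0 + 2×3 + 0×1 = 6; y[4] = 2×0 + 0×3 = 0; y[5] = 0×0 = 0

[0, 2, 8, 6, 0, 0]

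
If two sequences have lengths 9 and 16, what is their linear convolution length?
Linear/full convolution length: m + n - 1 = 9 + 16 - 1 = 24

24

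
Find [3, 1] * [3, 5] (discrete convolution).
y[0] = 3×3 = 9; y[1] = 3×5 + 1×3 = 18; y[2] = 1×5 = 5

[9, 18, 5]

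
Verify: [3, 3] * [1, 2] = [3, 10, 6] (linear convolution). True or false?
Recompute linear convolution of [3, 3] and [1, 2]: y[0] = 3×1 = 3; y[1] = 3×2 + 3×1 = 9; y[2] = 3×2 = 6 → [3, 9, 6]. Compare to given [3, 10, 6]: they differ at index 1: given 10, correct 9, so answer: No

No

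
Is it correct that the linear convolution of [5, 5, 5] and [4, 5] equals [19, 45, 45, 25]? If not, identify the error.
Recompute linear convolution of [5, 5, 5] and [4, 5]: y[0] = 5×4 = 20; y[1] = 5×5 + 5×4 = 45; y[2] = 5×5 + 5×4 = 45; y[3] = 5×5 = 25 → [20, 45, 45, 25]. Compare to given [19, 45, 45, 25]: they differ at index 0: given 19, correct 20, so answer: No

No. Error at index 0: given 19, correct 20.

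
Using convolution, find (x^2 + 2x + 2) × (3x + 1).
Ascending coefficients: a = [2, 2, 1], b = [1, 3]. c[0] = 2×1 = 2; c[1] = 2×3 + 2×1 = 8; c[2] = 2×3 + 1×1 = 7; c[3] = 1×3 = 3. Result coefficients: [2, 8, 7, 3] → 3x^3 + 7x^2 + 8x + 2

3x^3 + 7x^2 + 8x + 2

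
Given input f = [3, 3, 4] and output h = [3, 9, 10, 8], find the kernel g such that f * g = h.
Output length 4 = len(f) + len(g) - 1 ⇒ len(g) = 2. Solve g forward using g[k] = (h[k] - Σ_{i≥1} f[i]·g[k-i]) / f[0]: g[0] = h[0] / f[0] = 3 / 3 = 1; g[1] = (h[1] - 3×1) / f[0] = (9 - 3×1) / 3 = 2. So g = [1, 2]. Forward-check [3, 3, 4] * [1, 2]: h[0] = 3×1 = 3; h[1] = 3×2 + 3×1 = 9; h[2] = 3×2 + 4×1 = 10; h[3] = 4×2 = 8 → [3, 9, 10, 8] ✓

[1, 2]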